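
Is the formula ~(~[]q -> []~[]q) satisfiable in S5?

Unsatisfiable

1. ~(~[]q -> []~[]q), u
2. ~[]q, u   [~->-rule on 1]
3. ~[]~[]q, u   [~->-rule on 1]
4. ~q, v   [~[]-rule on 2: fresh world v, uRv]
5. []q, w   [~[]-rule on 3: fresh world w, uRw]
6. q, u   [[]-rule on 5 via wRu]
7. q, v   [[]-rule on 5 via wRv]
Accessibility: uRu, uRv, uRw, vRu, vRv, vRw, wRu, wRv, wRw
Branch closes: q and ~q both at v.
All branches of the tableau close; one closing branch shown above.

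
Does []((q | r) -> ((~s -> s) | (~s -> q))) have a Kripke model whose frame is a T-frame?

Satisfiable (open branch found)

1. []((q | r) -> ((~s -> s) | (~s -> q))), 0
2. (q | r) -> ((~s -> s) | (~s -> q)), 0
3. (~s -> s) | (~s -> q), 0
4. ~s -> q, 0
5. q, 0
Accessibility: 0R0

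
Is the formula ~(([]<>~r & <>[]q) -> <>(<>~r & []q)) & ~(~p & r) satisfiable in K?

1. ~(([]<>~r & <>[]q) -> <>(<>~r & []q)) & ~(~p & r), u
2. ~(([]<>~r & <>[]q) -> <>(<>~r & []q)), u   [&-rule on 1]
3. ~(~p & r), u   [&-rule on 1]
4. []<>~r & <>[]q, u   [~->-rule on 2]
5. ~<>(<>~r & []q), u   [~->-rule on 2]
6. []<>~r, u   [&-rule on 4]
7. <>[]q, u   [&-rule on 4]
8. ~r, u   [~&-rule on 3 (branches; this branch)]
9. []q, v   [<>-rule on 7: fresh world v, uRv]
10. ~(<>~r & []q), v   [~<>-rule on 5 via uRv]
11. <>~r, v   [[]-rule on 6 via uRv]
12. ~[]q, v   [~&-rule on 10 (branches; this branch)]
13. ~r, w   [<>-rule on 11: fresh world w, vRw]
14. q, w   [[]-rule on 9 via vRw]
15. ~q, x   [~[]-rule on 12: fresh world x, vRx]
16. q, x   [[]-rule on 9 via vRx]
Accessibility: uRv, vRw, vRx
Branch closes: q and ~q both at x.
Every branch closes; the branch above is one of them.

Unsatisfiable (every branch closes)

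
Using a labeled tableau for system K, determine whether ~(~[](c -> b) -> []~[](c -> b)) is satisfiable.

1. ~(~[](c -> b) -> []~[](c -> b)), u
2. ~[](c -> b), u   [~->-rule on 1]
3. ~[]~[](c -> b), u   [~->-rule on 1]
4. ~(c -> b), v   [~[]-rule on 2: fresh world v, uRv]
5. c, v   [~->-rule on 4]
6. ~b, v   [~->-rule on 4]
7. [](c -> b), w   [~[]-rule on 3: fresh world w, uRw]
Accessibility: uRv, uRw

Satisfiable (open branch found)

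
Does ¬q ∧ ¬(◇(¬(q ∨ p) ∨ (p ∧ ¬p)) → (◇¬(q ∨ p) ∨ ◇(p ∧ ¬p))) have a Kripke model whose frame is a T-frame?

Unsatisfiable (every branch closes)

1. ¬q ∧ ¬(◇(¬(q ∨ p) ∨ (p ∧ ¬p)) → (◇¬(q ∨ p) ∨ ◇(p ∧ ¬p))), u
2. ¬q, u
3. ¬(◇(¬(q ∨ p) ∨ (p ∧ ¬p)) → (◇¬(q ∨ p) ∨ ◇(p ∧ ¬p))), u
4. ◇(¬(q ∨ p) ∨ (p ∧ ¬p)), u
5. ¬(◇¬(q ∨ p) ∨ ◇(p ∧ ¬p)), u
6. ¬◇¬(q ∨ p), u
7. ¬◇(p ∧ ¬p), u
8. q ∨ p, u
9. ¬(p ∧ ¬p), u
10. p, u
11. ¬(q ∨ p) ∨ (p ∧ ¬p), v
12. q ∨ p, v
13. ¬(p ∧ ¬p), v
14. ¬(q ∨ p), v
15. ¬q, v
16. ¬p, v
17. p, v
Accessibility: uRu, uRv, vRv
Branch closes: p and ¬p both at v.
(One branch shown.) All branches close.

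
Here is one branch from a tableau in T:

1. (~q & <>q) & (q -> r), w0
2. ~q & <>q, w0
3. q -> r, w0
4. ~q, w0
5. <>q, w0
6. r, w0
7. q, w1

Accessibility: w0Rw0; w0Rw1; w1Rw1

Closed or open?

No, open

There is no literal clash: for every atom and world, at most one sign appears.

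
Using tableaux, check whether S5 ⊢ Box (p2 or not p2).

Valid

Tableau for the negation not Box (p2 or not p2):
1. not Box (p2 or not p2), 0
2. not (p2 or not p2), 1
3. not p2, 1
4. p2, 1
Accessibility: 0R0, 0R1, 1R0, 1R1
Branch closes: p2 and not p2 both at 1.
All branches of the negation close; one closing branch shown above.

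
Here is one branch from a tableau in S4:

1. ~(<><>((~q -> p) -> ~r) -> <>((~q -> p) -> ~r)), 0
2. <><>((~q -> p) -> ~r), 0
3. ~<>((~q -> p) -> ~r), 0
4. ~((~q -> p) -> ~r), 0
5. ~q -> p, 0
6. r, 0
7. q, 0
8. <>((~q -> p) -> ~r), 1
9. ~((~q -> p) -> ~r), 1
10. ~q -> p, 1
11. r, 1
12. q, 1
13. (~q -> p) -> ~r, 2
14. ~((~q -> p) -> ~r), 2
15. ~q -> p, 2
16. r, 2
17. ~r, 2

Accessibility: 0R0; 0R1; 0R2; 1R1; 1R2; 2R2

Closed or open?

Both r and ~r appear at 2.

Closed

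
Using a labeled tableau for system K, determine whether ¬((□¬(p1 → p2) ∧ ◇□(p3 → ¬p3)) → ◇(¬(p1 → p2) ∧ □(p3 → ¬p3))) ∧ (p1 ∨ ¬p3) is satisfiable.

1. ¬((□¬(p1 → p2) ∧ ◇□(p3 → ¬p3)) → ◇(¬(p1 → p2) ∧ □(p3 → ¬p3))) ∧ (p1 ∨ ¬p3), w0
2. ¬((□¬(p1 → p2) ∧ ◇□(p3 → ¬p3)) → ◇(¬(p1 → p2) ∧ □(p3 → ¬p3))), w0
3. p1 ∨ ¬p3, w0
4. □¬(p1 → p2) ∧ ◇□(p3 → ¬p3), w0
5. ¬◇(¬(p1 → p2) ∧ □(p3 → ¬p3)), w0
6. □¬(p1 → p2), w0
7. ◇□(p3 → ¬p3), w0
8. ¬p3, w0
9. □(p3 → ¬p3), w1
10. ¬(¬(p1 → p2) ∧ □(p3 → ¬p3)), w1
11. ¬(p1 → p2), w1
12. p1, w1
13. ¬p2, w1
14. ¬□(p3 → ¬p3), w1
15. ¬(p3 → ¬p3), w2
16. p3, w2
17. p3 → ¬p3, w2
18. ¬p3, w2
Accessibility: w0Rw1, w1Rw2
Branch closes: p3 and ¬p3 both at w2.
Every branch closes; the branch above is one of them.

Unsatisfiable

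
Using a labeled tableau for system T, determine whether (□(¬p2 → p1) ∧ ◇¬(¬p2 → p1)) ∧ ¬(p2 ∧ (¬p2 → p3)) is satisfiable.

1. (□(¬p2 → p1) ∧ ◇¬(¬p2 → p1)) ∧ ¬(p2 ∧ (¬p2 → p3)), w0
2. □(¬p2 → p1) ∧ ◇¬(¬p2 → p1), w0
3. ¬(p2 ∧ (¬p2 → p3)), w0
4. □(¬p2 → p1), w0
5. ◇¬(¬p2 → p1), w0
6. ¬p2 → p1, w0
7. ¬(¬p2 → p3), w0
8. ¬p2, w0
9. ¬p3, w0
10. p1, w0
11. ¬(¬p2 → p1), w1
12. ¬p2, w1
13. ¬p1, w1
14. ¬p2 → p1, w1
15. p1, w1
Accessibility: w0Rw0, w0Rw1, w1Rw1
Branch closes: p1 and ¬p1 both at w1.
All branches of the tableau close; one closing branch shown above.

Unsatisfiable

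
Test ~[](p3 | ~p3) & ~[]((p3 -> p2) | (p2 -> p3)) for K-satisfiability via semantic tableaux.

Unsatisfiable (every branch closes)

1. ~[](p3 | ~p3) & ~[]((p3 -> p2) | (p2 -> p3)), w0
2. ~[](p3 | ~p3), w0
3. ~[]((p3 -> p2) | (p2 -> p3)), w0
4. ~(p3 | ~p3), w1
5. ~p3, w1
6. p3, w1
Accessibility: w0Rw1
Branch closes: p3 and ~p3 both at w1.
Every branch closes; the branch above is one of them.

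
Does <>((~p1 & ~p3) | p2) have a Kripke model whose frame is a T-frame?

Satisfiable (open branch found)

1. <>((~p1 & ~p3) | p2), u
2. (~p1 & ~p3) | p2, v
3. p2, v
Accessibility: uRu, uRv, vRv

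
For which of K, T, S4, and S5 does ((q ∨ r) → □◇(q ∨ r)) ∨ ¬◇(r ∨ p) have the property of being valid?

S4-tableau for the negation ¬(((q ∨ r) → □◇(q ∨ r)) ∨ ¬◇(r ∨ p)):
1. ¬(((q ∨ r) → □◇(q ∨ r)) ∨ ¬◇(r ∨ p)), u
2. ¬((q ∨ r) → □◇(q ∨ r)), u
3. ◇(r ∨ p), u
4. q ∨ r, u
5. ¬□◇(q ∨ r), u
6. r, u
7. r ∨ p, v
8. p, v
9. ¬◇(q ∨ r), w
10. ¬(q ∨ r), w
11. ¬q, w
12. ¬r, w
Accessibility: uRu, uRv, uRw, vRv, wRw
Complete open branch: countermodel on an S4-frame, so not valid in S4, nor in K, T (the same frame is also a K-frame and a T-frame).
S5-tableau for the negation ¬(((q ∨ r) → □◇(q ∨ r)) ∨ ¬◇(r ∨ p)):
1. ¬(((q ∨ r) → □◇(q ∨ r)) ∨ ¬◇(r ∨ p)), u
2. ¬((q ∨ r) → □◇(q ∨ r)), u
3. ◇(r ∨ p), u
4. q ∨ r, u
5. ¬□◇(q ∨ r), u
6. r, u
7. r ∨ p, v
8. p, v
9. ¬◇(q ∨ r), w
10. ¬(q ∨ r), u
11. ¬q, u
12. ¬r, u
Accessibility: uRu, uRv, uRw, vRu, vRv, vRw, wRu, wRv, wRw
Branch closes: r and ¬r both at u.
Every branch closes (one shown): valid in S5.

S5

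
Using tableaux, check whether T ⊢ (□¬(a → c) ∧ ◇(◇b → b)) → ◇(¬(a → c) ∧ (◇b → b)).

Tableau for the negation ¬((□¬(a → c) ∧ ◇(◇b → b)) → ◇(¬(a → c) ∧ (◇b → b))):
1. ¬((□¬(a → c) ∧ ◇(◇b → b)) → ◇(¬(a → c) ∧ (◇b → b))), w0
2. □¬(a → c) ∧ ◇(◇b → b), w0
3. ¬◇(¬(a → c) ∧ (◇b → b)), w0
4. □¬(a → c), w0
5. ◇(◇b → b), w0
6. ¬(¬(a → c) ∧ (◇b → b)), w0
7. ¬(a → c), w0
8. a, w0
9. ¬c, w0
10. ¬(◇b → b), w0
11. ◇b, w0
12. ¬b, w0
13. ◇b → b, w1
14. ¬(¬(a → c) ∧ (◇b → b)), w1
15. ¬(a → c), w1
16. a, w1
17. ¬c, w1
18. ¬◇b, w1
19. ¬b, w1
20. ¬(◇b → b), w1
21. ◇b, w1
22. b, w2
23. ¬(¬(a → c) ∧ (◇b → b)), w2
24. ¬(a → c), w2
25. a, w2
26. ¬c, w2
27. ¬(◇b → b), w2
28. ◇b, w2
29. ¬b, w2
Accessibility: w0Rw0, w0Rw1, w0Rw2, w1Rw1, w2Rw2
Branch closes: b and ¬b both at w2.
Every branch of the negation's tableau closes; the branch above is one of them.

Valid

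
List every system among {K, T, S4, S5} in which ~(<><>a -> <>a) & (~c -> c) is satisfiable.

S4-tableau for the formula:
1. ~(<><>a -> <>a) & (~c -> c), 0
2. ~(<><>a -> <>a), 0
3. ~c -> c, 0
4. <><>a, 0
5. ~<>a, 0
6. ~a, 0
7. c, 0
8. <>a, 1
9. ~a, 1
10. a, 2
11. ~a, 2
Accessibility: 0R0, 0R1, 0R2, 1R1, 1R2, 2R2
Branch closes: a and ~a both at 2.
Every branch closes (one shown): unsatisfiable in S4, hence also in S5 (every S5-frame is an S4-frame).
T-tableau for the formula:
1. ~(<><>a -> <>a) & (~c -> c), 0
2. ~(<><>a -> <>a), 0
3. ~c -> c, 0
4. <><>a, 0
5. ~<>a, 0
6. ~a, 0
7. c, 0
8. <>a, 1
9. ~a, 1
10. a, 2
Accessibility: 0R0, 0R1, 1R1, 1R2, 2R2
Complete open branch: satisfiable in T, hence also in K (this T-model is also a K-model).

K, T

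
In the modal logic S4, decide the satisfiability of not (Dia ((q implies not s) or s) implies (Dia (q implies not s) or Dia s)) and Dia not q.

Unsatisfiable

1. not (Dia ((q implies not s) or s) implies (Dia (q implies not s) or Dia s)) and Dia not q, 0
2. not (Dia ((q implies not s) or s) implies (Dia (q implies not s) or Dia s)), 0
3. Dia not q, 0
4. Dia ((q implies not s) or s), 0
5. not (Dia (q implies not s) or Dia s), 0
6. not Dia (q implies not s), 0
7. not Dia s, 0
8. not (q implies not s), 0
9. q, 0
10. s, 0
11. not s, 0
Accessibility: 0R0
Branch closes: s and not s both at 0.
All branches of the tableau close; one closing branch shown above.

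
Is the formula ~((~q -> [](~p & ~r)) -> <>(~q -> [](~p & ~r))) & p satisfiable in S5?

1. ~((~q -> [](~p & ~r)) -> <>(~q -> [](~p & ~r))) & p, 0
2. ~((~q -> [](~p & ~r)) -> <>(~q -> [](~p & ~r))), 0
3. p, 0
4. ~q -> [](~p & ~r), 0
5. ~<>(~q -> [](~p & ~r)), 0
6. ~(~q -> [](~p & ~r)), 0
7. ~q, 0
8. ~[](~p & ~r), 0
9. [](~p & ~r), 0
10. ~p & ~r, 0
11. ~p, 0
12. ~r, 0
Accessibility: 0R0
Branch closes: p and ~p both at 0.
Every branch closes; the branch above is one of them.

No, unsatisfiable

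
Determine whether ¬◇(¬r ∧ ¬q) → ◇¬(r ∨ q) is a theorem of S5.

Not valid

Tableau for the negation ¬(¬◇(¬r ∧ ¬q) → ◇¬(r ∨ q)):
1. ¬(¬◇(¬r ∧ ¬q) → ◇¬(r ∨ q)), w0
2. ¬◇(¬r ∧ ¬q), w0   [¬→-rule on 1]
3. ¬◇¬(r ∨ q), w0   [¬→-rule on 1]
4. ¬(¬r ∧ ¬q), w0   [¬◇-rule on 2 via w0Rw0]
5. r ∨ q, w0   [¬◇-rule on 3 via w0Rw0]
6. q, w0   [¬∧-rule on 4 (branches; this branch)]
Accessibility: w0Rw0
The negation has an open branch (countermodel exists).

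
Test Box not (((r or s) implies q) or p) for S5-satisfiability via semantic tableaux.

1. Box not (((r or s) implies q) or p), 0
2. not (((r or s) implies q) or p), 0
3. not ((r or s) implies q), 0
4. not p, 0
5. r or s, 0
6. not q, 0
7. s, 0
Accessibility: 0R0

Satisfiable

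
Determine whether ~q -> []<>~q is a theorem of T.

Tableau for the negation ~(~q -> []<>~q):
1. ~(~q -> []<>~q), u
2. ~q, u
3. ~[]<>~q, u
4. ~<>~q, v
5. q, v
Accessibility: uRu, uRv, vRv
The negation has an open branch (countermodel exists).

No, not valid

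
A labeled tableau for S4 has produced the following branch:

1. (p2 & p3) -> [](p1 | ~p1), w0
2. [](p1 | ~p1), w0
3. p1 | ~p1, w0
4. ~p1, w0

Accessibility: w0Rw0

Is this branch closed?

Not closed

No world carries both an atom and its negation.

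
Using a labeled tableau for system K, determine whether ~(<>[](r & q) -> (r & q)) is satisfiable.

1. ~(<>[](r & q) -> (r & q)), 0
2. <>[](r & q), 0
3. ~(r & q), 0
4. ~q, 0
5. [](r & q), 1
Accessibility: 0R1

Yes, satisfiable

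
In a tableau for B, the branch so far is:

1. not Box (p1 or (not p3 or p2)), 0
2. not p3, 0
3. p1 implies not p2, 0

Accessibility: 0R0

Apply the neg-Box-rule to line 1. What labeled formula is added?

a fresh world 1 with 0R1, and not (p1 or (not p3 or p2)) at 1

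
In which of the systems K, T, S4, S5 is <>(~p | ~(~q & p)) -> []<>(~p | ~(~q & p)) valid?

S5

S4-tableau for the negation ~(<>(~p | ~(~q & p)) -> []<>(~p | ~(~q & p))):
1. ~(<>(~p | ~(~q & p)) -> []<>(~p | ~(~q & p))), u
2. <>(~p | ~(~q & p)), u
3. ~[]<>(~p | ~(~q & p)), u
4. ~p | ~(~q & p), v
5. ~(~q & p), v
6. ~p, v
7. ~<>(~p | ~(~q & p)), w
8. ~(~p | ~(~q & p)), w
9. p, w
10. ~q & p, w
11. ~q, w
Accessibility: uRu, uRv, uRw, vRv, wRw
Complete open branch: countermodel on an S4-frame, so not valid in S4, nor in K, T (the same frame is also a K-frame and a T-frame).
S5-tableau for the negation ~(<>(~p | ~(~q & p)) -> []<>(~p | ~(~q & p))):
1. ~(<>(~p | ~(~q & p)) -> []<>(~p | ~(~q & p))), u
2. <>(~p | ~(~q & p)), u
3. ~[]<>(~p | ~(~q & p)), u
4. ~p | ~(~q & p), v
5. ~(~q & p), v
6. q, v
7. ~<>(~p | ~(~q & p)), w
8. ~(~p | ~(~q & p)), u
9. p, u
10. ~q & p, u
11. ~q, u
12. ~(~p | ~(~q & p)), v
13. p, v
14. ~q & p, v
15. ~q, v
Accessibility: uRu, uRv, uRw, vRu, vRv, vRw, wRu, wRv, wRw
Branch closes: q and ~q both at v.
Every branch closes (one shown): valid in S5.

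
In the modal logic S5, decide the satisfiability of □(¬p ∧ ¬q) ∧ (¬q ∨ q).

Satisfiable (open branch found)

1. □(¬p ∧ ¬q) ∧ (¬q ∨ q), w0
2. □(¬p ∧ ¬q), w0   [∧-rule on 1]
3. ¬q ∨ q, w0   [∧-rule on 1]
4. ¬p ∧ ¬q, w0   [□-rule on 2 via w0Rw0]
5. ¬p, w0   [∧-rule on 4]
6. ¬q, w0   [∧-rule on 4]
Accessibility: w0Rw0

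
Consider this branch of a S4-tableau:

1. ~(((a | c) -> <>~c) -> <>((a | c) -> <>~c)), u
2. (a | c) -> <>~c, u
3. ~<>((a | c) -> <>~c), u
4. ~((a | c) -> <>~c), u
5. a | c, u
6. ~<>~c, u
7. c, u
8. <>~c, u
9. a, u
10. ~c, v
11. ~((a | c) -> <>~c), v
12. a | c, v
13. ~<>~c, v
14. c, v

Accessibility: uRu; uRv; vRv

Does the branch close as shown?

Both c and ~c appear at v.

Yes, closed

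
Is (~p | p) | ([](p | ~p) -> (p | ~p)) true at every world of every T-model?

Tableau for the negation ~((~p | p) | ([](p | ~p) -> (p | ~p))):
1. ~((~p | p) | ([](p | ~p) -> (p | ~p))), w0
2. ~(~p | p), w0
3. ~([](p | ~p) -> (p | ~p)), w0
4. p, w0
5. ~p, w0
Accessibility: w0Rw0
Branch closes: p and ~p both at w0.
All branches of the negation close; one closing branch shown above.

Valid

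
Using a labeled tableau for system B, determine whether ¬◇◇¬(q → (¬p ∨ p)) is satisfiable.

Satisfiable (open branch found)

1. ¬◇◇¬(q → (¬p ∨ p)), 0
2. ¬◇¬(q → (¬p ∨ p)), 0
3. q → (¬p ∨ p), 0
4. ¬p ∨ p, 0
5. p, 0
Accessibility: 0R0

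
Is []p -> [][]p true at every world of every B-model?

Not valid

Tableau for the negation ~([]p -> [][]p):
1. ~([]p -> [][]p), 0
2. []p, 0   [~->-rule on 1]
3. ~[][]p, 0   [~->-rule on 1]
4. p, 0   [[]-rule on 2 via 0R0]
5. ~[]p, 1   [~[]-rule on 3: fresh world 1, 0R1]
6. p, 1   [[]-rule on 2 via 0R1]
7. ~p, 2   [~[]-rule on 5: fresh world 2, 1R2]
Accessibility: 0R0, 0R1, 1R0, 1R1, 1R2, 2R1, 2R2
The negation has an open branch (countermodel exists).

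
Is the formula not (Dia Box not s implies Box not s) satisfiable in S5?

1. not (Dia Box not s implies Box not s), w0
2. Dia Box not s, w0
3. not Box not s, w0
4. Box not s, w1
5. not s, w0
6. not s, w1
7. s, w2
8. not s, w2
Accessibility: w0Rw0, w0Rw1, w0Rw2, w1Rw0, w1Rw1, w1Rw2, w2Rw0, w2Rw1, w2Rw2
Branch closes: s and not s both at w2.
All branches of the tableau close; one closing branch shown above.

No, unsatisfiable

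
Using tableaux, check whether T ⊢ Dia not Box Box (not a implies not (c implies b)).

Invalid (countermodel exists)

Tableau for the negation not Dia not Box Box (not a implies not (c implies b)):
1. not Dia not Box Box (not a implies not (c implies b)), 0
2. Box Box (not a implies not (c implies b)), 0   [neg-Dia-rule on 1 via 0R0]
3. Box (not a implies not (c implies b)), 0   [Box-rule on 2 via 0R0]
4. not a implies not (c implies b), 0   [Box-rule on 3 via 0R0]
5. not (c implies b), 0   [implies-rule on 4 (branches; this branch)]
6. c, 0   [neg-implies-rule on 5]
7. not b, 0   [neg-implies-rule on 5]
Accessibility: 0R0
The negation has an open branch (countermodel exists).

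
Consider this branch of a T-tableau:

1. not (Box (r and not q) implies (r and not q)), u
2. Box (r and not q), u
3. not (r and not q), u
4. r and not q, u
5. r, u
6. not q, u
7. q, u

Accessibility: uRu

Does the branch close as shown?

Yes, closed

Both q and not q appear at u.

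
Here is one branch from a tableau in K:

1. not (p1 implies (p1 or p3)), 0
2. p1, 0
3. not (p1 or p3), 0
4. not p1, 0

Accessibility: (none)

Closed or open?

Closed

Both p1 and not p1 appear at 0.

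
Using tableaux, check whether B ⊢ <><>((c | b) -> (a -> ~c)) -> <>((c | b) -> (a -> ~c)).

Not valid

Tableau for the negation ~(<><>((c | b) -> (a -> ~c)) -> <>((c | b) -> (a -> ~c))):
1. ~(<><>((c | b) -> (a -> ~c)) -> <>((c | b) -> (a -> ~c))), 0
2. <><>((c | b) -> (a -> ~c)), 0   [~->-rule on 1]
3. ~<>((c | b) -> (a -> ~c)), 0   [~->-rule on 1]
4. ~((c | b) -> (a -> ~c)), 0   [~<>-rule on 3 via 0R0]
5. c | b, 0   [~->-rule on 4]
6. ~(a -> ~c), 0   [~->-rule on 4]
7. a, 0   [~->-rule on 6]
8. c, 0   [~->-rule on 6]
9. b, 0   [|-rule on 5 (branches; this branch)]
10. <>((c | b) -> (a -> ~c)), 1   [<>-rule on 2: fresh world 1, 0R1]
11. ~((c | b) -> (a -> ~c)), 1   [~<>-rule on 3 via 0R1]
12. c | b, 1   [~->-rule on 11]
13. ~(a -> ~c), 1   [~->-rule on 11]
14. a, 1   [~->-rule on 13]
15. c, 1   [~->-rule on 13]
16. b, 1   [|-rule on 12 (branches; this branch)]
17. (c | b) -> (a -> ~c), 2   [<>-rule on 10: fresh world 2, 1R2]
18. a -> ~c, 2   [->-rule on 17 (branches; this branch)]
19. ~c, 2   [->-rule on 18 (branches; this branch)]
Accessibility: 0R0, 0R1, 1R0, 1R1, 1R2, 2R1, 2R2
The negation has an open branch (countermodel exists).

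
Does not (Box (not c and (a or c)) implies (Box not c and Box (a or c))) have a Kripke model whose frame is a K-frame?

Unsatisfiable

1. not (Box (not c and (a or c)) implies (Box not c and Box (a or c))), w0
2. Box (not c and (a or c)), w0
3. not (Box not c and Box (a or c)), w0
4. not Box (a or c), w0
5. not (a or c), w1
6. not a, w1
7. not c, w1
8. not c and (a or c), w1
9. a or c, w1
10. c, w1
Accessibility: w0Rw1
Branch closes: c and not c both at w1.
(One branch shown.) All branches close.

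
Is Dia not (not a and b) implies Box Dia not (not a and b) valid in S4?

Tableau for the negation not (Dia not (not a and b) implies Box Dia not (not a and b)):
1. not (Dia not (not a and b) implies Box Dia not (not a and b)), w0
2. Dia not (not a and b), w0   [neg-implies-rule on 1]
3. not Box Dia not (not a and b), w0   [neg-implies-rule on 1]
4. not (not a and b), w1   [Dia-rule on 2: fresh world w1, w0Rw1]
5. not b, w1   [neg-and-rule on 4 (branches; this branch)]
6. not Dia not (not a and b), w2   [neg-Box-rule on 3: fresh world w2, w0Rw2]
7. not a and b, w2   [neg-Dia-rule on 6 via w2Rw2]
8. not a, w2   [and-rule on 7]
9. b, w2   [and-rule on 7]
Accessibility: w0Rw0, w0Rw1, w0Rw2, w1Rw1, w2Rw2
The negation has an open branch (countermodel exists).

Invalid (countermodel exists)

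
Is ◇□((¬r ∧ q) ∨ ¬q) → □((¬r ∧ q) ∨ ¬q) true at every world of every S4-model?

Tableau for the negation ¬(◇□((¬r ∧ q) ∨ ¬q) → □((¬r ∧ q) ∨ ¬q)):
1. ¬(◇□((¬r ∧ q) ∨ ¬q) → □((¬r ∧ q) ∨ ¬q)), 0
2. ◇□((¬r ∧ q) ∨ ¬q), 0
3. ¬□((¬r ∧ q) ∨ ¬q), 0
4. □((¬r ∧ q) ∨ ¬q), 1
5. (¬r ∧ q) ∨ ¬q, 1
6. ¬q, 1
7. ¬((¬r ∧ q) ∨ ¬q), 2
8. ¬(¬r ∧ q), 2
9. q, 2
10. r, 2
Accessibility: 0R0, 0R1, 0R2, 1R1, 2R2
The negation has an open branch (countermodel exists).

Not valid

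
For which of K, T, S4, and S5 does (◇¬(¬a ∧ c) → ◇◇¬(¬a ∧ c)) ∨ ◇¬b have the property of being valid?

T-tableau for the negation ¬((◇¬(¬a ∧ c) → ◇◇¬(¬a ∧ c)) ∨ ◇¬b):
1. ¬((◇¬(¬a ∧ c) → ◇◇¬(¬a ∧ c)) ∨ ◇¬b), w0
2. ¬(◇¬(¬a ∧ c) → ◇◇¬(¬a ∧ c)), w0   [¬∨-rule on 1]
3. ¬◇¬b, w0   [¬∨-rule on 1]
4. ◇¬(¬a ∧ c), w0   [¬→-rule on 2]
5. ¬◇◇¬(¬a ∧ c), w0   [¬→-rule on 2]
6. b, w0   [¬◇-rule on 3 via w0Rw0]
7. ¬◇¬(¬a ∧ c), w0   [¬◇-rule on 5 via w0Rw0]
8. ¬a ∧ c, w0   [¬◇-rule on 7 via w0Rw0]
9. ¬a, w0   [∧-rule on 8]
10. c, w0   [∧-rule on 8]
11. ¬(¬a ∧ c), w1   [◇-rule on 4: fresh world w1, w0Rw1]
12. b, w1   [¬◇-rule on 3 via w0Rw1]
13. ¬◇¬(¬a ∧ c), w1   [¬◇-rule on 5 via w0Rw1]
14. ¬a ∧ c, w1   [¬◇-rule on 7 via w0Rw1]
15. ¬a, w1   [∧-rule on 14]
16. c, w1   [∧-rule on 14]
17. ¬c, w1   [¬∧-rule on 11 (branches; this branch)]
Accessibility: w0Rw0, w0Rw1, w1Rw1
Branch closes: c and ¬c both at w1.
Every branch closes (one shown): valid in T, hence also in S4, S5 (every theorem of T is a theorem of S4 and S5).
K-tableau for the negation ¬((◇¬(¬a ∧ c) → ◇◇¬(¬a ∧ c)) ∨ ◇¬b):
1. ¬((◇¬(¬a ∧ c) → ◇◇¬(¬a ∧ c)) ∨ ◇¬b), w0
2. ¬(◇¬(¬a ∧ c) → ◇◇¬(¬a ∧ c)), w0   [¬∨-rule on 1]
3. ¬◇¬b, w0   [¬∨-rule on 1]
4. ◇¬(¬a ∧ c), w0   [¬→-rule on 2]
5. ¬◇◇¬(¬a ∧ c), w0   [¬→-rule on 2]
6. ¬(¬a ∧ c), w1   [◇-rule on 4: fresh world w1, w0Rw1]
7. b, w1   [¬◇-rule on 3 via w0Rw1]
8. ¬◇¬(¬a ∧ c), w1   [¬◇-rule on 5 via w0Rw1]
9. ¬c, w1   [¬∧-rule on 6 (branches; this branch)]
Accessibility: w0Rw1
Complete open branch: countermodel on a K-frame, so not valid in K.

T, S4, S5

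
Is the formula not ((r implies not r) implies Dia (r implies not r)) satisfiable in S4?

No, unsatisfiable

1. not ((r implies not r) implies Dia (r implies not r)), 0
2. r implies not r, 0
3. not Dia (r implies not r), 0
4. not (r implies not r), 0
5. r, 0
6. not r, 0
Accessibility: 0R0
Branch closes: r and not r both at 0.
(One branch shown.) All branches close.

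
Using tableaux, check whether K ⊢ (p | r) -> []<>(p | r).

Tableau for the negation ~((p | r) -> []<>(p | r)):
1. ~((p | r) -> []<>(p | r)), w0
2. p | r, w0   [~->-rule on 1]
3. ~[]<>(p | r), w0   [~->-rule on 1]
4. r, w0   [|-rule on 2 (branches; this branch)]
5. ~<>(p | r), w1   [~[]-rule on 3: fresh world w1, w0Rw1]
Accessibility: w0Rw1
The negation has an open branch (countermodel exists).

Not valid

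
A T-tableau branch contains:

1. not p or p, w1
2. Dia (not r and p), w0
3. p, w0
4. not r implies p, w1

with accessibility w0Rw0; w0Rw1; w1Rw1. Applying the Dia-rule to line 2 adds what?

a fresh world w2 with w0Rw2, and not r and p at w2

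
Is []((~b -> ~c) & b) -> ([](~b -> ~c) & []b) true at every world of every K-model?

Valid in K

Tableau for the negation ~([]((~b -> ~c) & b) -> ([](~b -> ~c) & []b)):
1. ~([]((~b -> ~c) & b) -> ([](~b -> ~c) & []b)), 0
2. []((~b -> ~c) & b), 0
3. ~([](~b -> ~c) & []b), 0
4. ~[](~b -> ~c), 0
5. ~(~b -> ~c), 1
6. ~b, 1
7. c, 1
8. (~b -> ~c) & b, 1
9. ~b -> ~c, 1
10. b, 1
Accessibility: 0R1
Branch closes: b and ~b both at 1.
Every branch of the negation's tableau closes; the branch above is one of them.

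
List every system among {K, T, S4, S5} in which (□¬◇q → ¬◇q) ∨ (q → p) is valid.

T, S4, S5

T-tableau for the negation ¬((□¬◇q → ¬◇q) ∨ (q → p)):
1. ¬((□¬◇q → ¬◇q) ∨ (q → p)), 0
2. ¬(□¬◇q → ¬◇q), 0   [¬∨-rule on 1]
3. ¬(q → p), 0   [¬∨-rule on 1]
4. □¬◇q, 0   [¬→-rule on 2]
5. ◇q, 0   [¬→-rule on 2]
6. q, 0   [¬→-rule on 3]
7. ¬p, 0   [¬→-rule on 3]
8. ¬◇q, 0   [□-rule on 4 via 0R0]
9. ¬q, 0   [¬◇-rule on 8 via 0R0]
Accessibility: 0R0
Branch closes: q and ¬q both at 0.
Every branch closes (one shown): valid in T, hence also in S4, S5 (every theorem of T is a theorem of S4 and S5).
K-tableau for the negation ¬((□¬◇q → ¬◇q) ∨ (q → p)):
1. ¬((□¬◇q → ¬◇q) ∨ (q → p)), 0
2. ¬(□¬◇q → ¬◇q), 0   [¬∨-rule on 1]
3. ¬(q → p), 0   [¬∨-rule on 1]
4. □¬◇q, 0   [¬→-rule on 2]
5. ◇q, 0   [¬→-rule on 2]
6. q, 0   [¬→-rule on 3]
7. ¬p, 0   [¬→-rule on 3]
8. q, 1   [◇-rule on 5: fresh world 1, 0R1]
9. ¬◇q, 1   [□-rule on 4 via 0R1]
Accessibility: 0R1
Complete open branch: countermodel on a K-frame, so not valid in K.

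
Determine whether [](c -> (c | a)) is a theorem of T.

Yes, valid

Tableau for the negation ~[](c -> (c | a)):
1. ~[](c -> (c | a)), w0
2. ~(c -> (c | a)), w1   [~[]-rule on 1: fresh world w1, w0Rw1]
3. c, w1   [~->-rule on 2]
4. ~(c | a), w1   [~->-rule on 2]
5. ~c, w1   [~|-rule on 4]
6. ~a, w1   [~|-rule on 4]
Accessibility: w0Rw0, w0Rw1, w1Rw1
Branch closes: c and ~c both at w1.
All branches of the negation close; one closing branch shown above.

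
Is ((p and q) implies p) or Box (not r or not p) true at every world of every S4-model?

Yes, valid

Tableau for the negation not (((p and q) implies p) or Box (not r or not p)):
1. not (((p and q) implies p) or Box (not r or not p)), u
2. not ((p and q) implies p), u
3. not Box (not r or not p), u
4. p and q, u
5. not p, u
6. p, u
7. q, u
Accessibility: uRu
Branch closes: p and not p both at u.
All branches of the negation close; one closing branch shown above.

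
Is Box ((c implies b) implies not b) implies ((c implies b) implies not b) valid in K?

Tableau for the negation not (Box ((c implies b) implies not b) implies ((c implies b) implies not b)):
1. not (Box ((c implies b) implies not b) implies ((c implies b) implies not b)), u
2. Box ((c implies b) implies not b), u
3. not ((c implies b) implies not b), u
4. c implies b, u
5. b, u
The negation has an open branch (countermodel exists).

No, not valid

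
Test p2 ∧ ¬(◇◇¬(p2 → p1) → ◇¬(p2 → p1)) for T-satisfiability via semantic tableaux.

1. p2 ∧ ¬(◇◇¬(p2 → p1) → ◇¬(p2 → p1)), 0
2. p2, 0
3. ¬(◇◇¬(p2 → p1) → ◇¬(p2 → p1)), 0
4. ◇◇¬(p2 → p1), 0
5. ¬◇¬(p2 → p1), 0
6. p2 → p1, 0
7. p1, 0
8. ◇¬(p2 → p1), 1
9. p2 → p1, 1
10. p1, 1
11. ¬(p2 → p1), 2
12. p2, 2
13. ¬p1, 2
Accessibility: 0R0, 0R1, 1R1, 1R2, 2R2

Satisfiable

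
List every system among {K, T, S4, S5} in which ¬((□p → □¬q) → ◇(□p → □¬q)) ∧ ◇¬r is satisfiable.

T-tableau for the formula:
1. ¬((□p → □¬q) → ◇(□p → □¬q)) ∧ ◇¬r, u
2. ¬((□p → □¬q) → ◇(□p → □¬q)), u   [∧-rule on 1]
3. ◇¬r, u   [∧-rule on 1]
4. □p → □¬q, u   [¬→-rule on 2]
5. ¬◇(□p → □¬q), u   [¬→-rule on 2]
6. ¬(□p → □¬q), u   [¬◇-rule on 5 via uRu]
7. □p, u   [¬→-rule on 6]
8. ¬□¬q, u   [¬→-rule on 6]
9. p, u   [□-rule on 7 via uRu]
10. ¬□p, u   [→-rule on 4 (branches; this branch)]
11. ¬r, v   [◇-rule on 3: fresh world v, uRv]
12. ¬(□p → □¬q), v   [¬◇-rule on 5 via uRv]
13. □p, v   [¬→-rule on 12]
14. ¬□¬q, v   [¬→-rule on 12]
15. p, v   [□-rule on 7 via uRv]
16. q, w   [¬□-rule on 8: fresh world w, uRw]
17. ¬(□p → □¬q), w   [¬◇-rule on 5 via uRw]
18. □p, w   [¬→-rule on 17]
19. ¬□¬q, w   [¬→-rule on 17]
20. p, w   [□-rule on 7 via uRw]
21. ¬p, x   [¬□-rule on 10: fresh world x, uRx]
22. ¬(□p → □¬q), x   [¬◇-rule on 5 via uRx]
23. □p, x   [¬→-rule on 22]
24. ¬□¬q, x   [¬→-rule on 22]
25. p, x   [□-rule on 7 via uRx]
Accessibility: uRu, uRv, uRw, uRx, vRv, wRw, xRx
Branch closes: p and ¬p both at x.
Every branch closes (one shown): unsatisfiable in T, hence also in S4, S5 (every S4/S5-frame is a T-frame).
K-tableau for the formula:
1. ¬((□p → □¬q) → ◇(□p → □¬q)) ∧ ◇¬r, u
2. ¬((□p → □¬q) → ◇(□p → □¬q)), u   [∧-rule on 1]
3. ◇¬r, u   [∧-rule on 1]
4. □p → □¬q, u   [¬→-rule on 2]
5. ¬◇(□p → □¬q), u   [¬→-rule on 2]
6. □¬q, u   [→-rule on 4 (branches; this branch)]
7. ¬r, v   [◇-rule on 3: fresh world v, uRv]
8. ¬(□p → □¬q), v   [¬◇-rule on 5 via uRv]
9. □p, v   [¬→-rule on 8]
10. ¬□¬q, v   [¬→-rule on 8]
11. ¬q, v   [□-rule on 6 via uRv]
12. q, w   [¬□-rule on 10: fresh world w, vRw]
13. p, w   [□-rule on 9 via vRw]
Accessibility: uRv, vRw
Complete open branch: satisfiable in K.

K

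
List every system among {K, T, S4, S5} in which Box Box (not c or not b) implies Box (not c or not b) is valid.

T-tableau for the negation not (Box Box (not c or not b) implies Box (not c or not b)):
1. not (Box Box (not c or not b) implies Box (not c or not b)), u
2. Box Box (not c or not b), u   [neg-implies-rule on 1]
3. not Box (not c or not b), u   [neg-implies-rule on 1]
4. Box (not c or not b), u   [Box-rule on 2 via uRu]
5. not c or not b, u   [Box-rule on 4 via uRu]
6. not b, u   [or-rule on 5 (branches; this branch)]
7. not (not c or not b), v   [neg-Box-rule on 3: fresh world v, uRv]
8. c, v   [neg-or-rule on 7]
9. b, v   [neg-or-rule on 7]
10. Box (not c or not b), v   [Box-rule on 2 via uRv]
11. not c or not b, v   [Box-rule on 4 via uRv]
12. not b, v   [or-rule on 11 (branches; this branch)]
Accessibility: uRu, uRv, vRv
Branch closes: b and not b both at v.
Every branch closes (one shown): valid in T, hence also in S4, S5 (every theorem of T is a theorem of S4 and S5).
K-tableau for the negation not (Box Box (not c or not b) implies Box (not c or not b)):
1. not (Box Box (not c or not b) implies Box (not c or not b)), u
2. Box Box (not c or not b), u   [neg-implies-rule on 1]
3. not Box (not c or not b), u   [neg-implies-rule on 1]
4. not (not c or not b), v   [neg-Box-rule on 3: fresh world v, uRv]
5. c, v   [neg-or-rule on 4]
6. b, v   [neg-or-rule on 4]
7. Box (not c or not b), v   [Box-rule on 2 via uRv]
Accessibility: uRv
Complete open branch: countermodel on a K-frame, so not valid in K.

T, S4, S5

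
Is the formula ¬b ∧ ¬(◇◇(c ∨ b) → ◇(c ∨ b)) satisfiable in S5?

1. ¬b ∧ ¬(◇◇(c ∨ b) → ◇(c ∨ b)), u
2. ¬b, u   [∧-rule on 1]
3. ¬(◇◇(c ∨ b) → ◇(c ∨ b)), u   [∧-rule on 1]
4. ◇◇(c ∨ b), u   [¬→-rule on 3]
5. ¬◇(c ∨ b), u   [¬→-rule on 3]
6. ¬(c ∨ b), u   [¬◇-rule on 5 via uRu]
7. ¬c, u   [¬∨-rule on 6]
8. ◇(c ∨ b), v   [◇-rule on 4: fresh world v, uRv]
9. ¬(c ∨ b), v   [¬◇-rule on 5 via uRv]
10. ¬c, v   [¬∨-rule on 9]
11. ¬b, v   [¬∨-rule on 9]
12. c ∨ b, w   [◇-rule on 8: fresh world w, vRw]
13. ¬(c ∨ b), w   [¬◇-rule on 5 via uRw]
14. ¬c, w   [¬∨-rule on 13]
15. ¬b, w   [¬∨-rule on 13]
16. b, w   [∨-rule on 12 (branches; this branch)]
Accessibility: uRu, uRv, uRw, vRu, vRv, vRw, wRu, wRv, wRw
Branch closes: b and ¬b both at w.
All branches of the tableau close; one closing branch shown above.

Unsatisfiable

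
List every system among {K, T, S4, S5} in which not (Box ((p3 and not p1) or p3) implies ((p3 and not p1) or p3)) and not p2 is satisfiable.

K

T-tableau for the formula:
1. not (Box ((p3 and not p1) or p3) implies ((p3 and not p1) or p3)) and not p2, w0
2. not (Box ((p3 and not p1) or p3) implies ((p3 and not p1) or p3)), w0
3. not p2, w0
4. Box ((p3 and not p1) or p3), w0
5. not ((p3 and not p1) or p3), w0
6. not (p3 and not p1), w0
7. not p3, w0
8. (p3 and not p1) or p3, w0
9. p1, w0
10. p3 and not p1, w0
11. p3, w0
12. not p1, w0
Accessibility: w0Rw0
Branch closes: p3 and not p3 both at w0.
Every branch closes (one shown): unsatisfiable in T, hence also in S4, S5 (every S4/S5-frame is a T-frame).
K-tableau for the formula:
1. not (Box ((p3 and not p1) or p3) implies ((p3 and not p1) or p3)) and not p2, w0
2. not (Box ((p3 and not p1) or p3) implies ((p3 and not p1) or p3)), w0
3. not p2, w0
4. Box ((p3 and not p1) or p3), w0
5. not ((p3 and not p1) or p3), w0
6. not (p3 and not p1), w0
7. not p3, w0
8. p1, w0
Complete open branch: satisfiable in K.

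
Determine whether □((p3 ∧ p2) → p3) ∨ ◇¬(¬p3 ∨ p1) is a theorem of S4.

Valid in S4

Tableau for the negation ¬(□((p3 ∧ p2) → p3) ∨ ◇¬(¬p3 ∨ p1)):
1. ¬(□((p3 ∧ p2) → p3) ∨ ◇¬(¬p3 ∨ p1)), 0
2. ¬□((p3 ∧ p2) → p3), 0
3. ¬◇¬(¬p3 ∨ p1), 0
4. ¬p3 ∨ p1, 0
5. p1, 0
6. ¬((p3 ∧ p2) → p3), 1
7. p3 ∧ p2, 1
8. ¬p3, 1
9. p3, 1
10. p2, 1
Accessibility: 0R0, 0R1, 1R1
Branch closes: p3 and ¬p3 both at 1.
Every branch of the negation's tableau closes; the branch above is one of them.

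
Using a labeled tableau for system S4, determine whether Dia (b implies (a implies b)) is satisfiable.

Yes, satisfiable

1. Dia (b implies (a implies b)), w0
2. b implies (a implies b), w1
3. a implies b, w1
4. b, w1
Accessibility: w0Rw0, w0Rw1, w1Rw1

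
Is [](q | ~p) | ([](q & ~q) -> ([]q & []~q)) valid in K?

Valid in K

Tableau for the negation ~([](q | ~p) | ([](q & ~q) -> ([]q & []~q))):
1. ~([](q | ~p) | ([](q & ~q) -> ([]q & []~q))), w0
2. ~[](q | ~p), w0
3. ~([](q & ~q) -> ([]q & []~q)), w0
4. [](q & ~q), w0
5. ~([]q & []~q), w0
6. ~[]~q, w0
7. ~(q | ~p), w1
8. ~q, w1
9. p, w1
10. q & ~q, w1
11. q, w1
Accessibility: w0Rw1
Branch closes: q and ~q both at w1.
All branches of the negation close; one closing branch shown above.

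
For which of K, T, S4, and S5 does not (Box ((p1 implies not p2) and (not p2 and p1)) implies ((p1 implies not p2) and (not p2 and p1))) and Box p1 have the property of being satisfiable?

T-tableau for the formula:
1. not (Box ((p1 implies not p2) and (not p2 and p1)) implies ((p1 implies not p2) and (not p2 and p1))) and Box p1, w0
2. not (Box ((p1 implies not p2) and (not p2 and p1)) implies ((p1 implies not p2) and (not p2 and p1))), w0
3. Box p1, w0
4. Box ((p1 implies not p2) and (not p2 and p1)), w0
5. not ((p1 implies not p2) and (not p2 and p1)), w0
6. p1, w0
7. (p1 implies not p2) and (not p2 and p1), w0
8. p1 implies not p2, w0
9. not p2 and p1, w0
10. not p2, w0
11. not (not p2 and p1), w0
12. not p1, w0
Accessibility: w0Rw0
Branch closes: p1 and not p1 both at w0.
Every branch closes (one shown): unsatisfiable in T, hence also in S4, S5 (every S4/S5-frame is a T-frame).
K-tableau for the formula:
1. not (Box ((p1 implies not p2) and (not p2 and p1)) implies ((p1 implies not p2) and (not p2 and p1))) and Box p1, w0
2. not (Box ((p1 implies not p2) and (not p2 and p1)) implies ((p1 implies not p2) and (not p2 and p1))), w0
3. Box p1, w0
4. Box ((p1 implies not p2) and (not p2 and p1)), w0
5. not ((p1 implies not p2) and (not p2 and p1)), w0
6. not (not p2 and p1), w0
7. not p1, w0
Complete open branch: satisfiable in K.

K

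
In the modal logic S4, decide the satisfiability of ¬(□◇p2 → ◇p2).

1. ¬(□◇p2 → ◇p2), 0
2. □◇p2, 0   [¬→-rule on 1]
3. ¬◇p2, 0   [¬→-rule on 1]
4. ◇p2, 0   [□-rule on 2 via 0R0]
5. ¬p2, 0   [¬◇-rule on 3 via 0R0]
6. p2, 1   [◇-rule on 4: fresh world 1, 0R1]
7. ◇p2, 1   [□-rule on 2 via 0R1]
8. ¬p2, 1   [¬◇-rule on 3 via 0R1]
Accessibility: 0R0, 0R1, 1R1
Branch closes: p2 and ¬p2 both at 1.
(One branch shown.) All branches close.

No, unsatisfiable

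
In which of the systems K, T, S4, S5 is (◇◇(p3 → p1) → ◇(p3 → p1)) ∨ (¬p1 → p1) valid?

S4-tableau for the negation ¬((◇◇(p3 → p1) → ◇(p3 → p1)) ∨ (¬p1 → p1)):
1. ¬((◇◇(p3 → p1) → ◇(p3 → p1)) ∨ (¬p1 → p1)), 0
2. ¬(◇◇(p3 → p1) → ◇(p3 → p1)), 0
3. ¬(¬p1 → p1), 0
4. ◇◇(p3 → p1), 0
5. ¬◇(p3 → p1), 0
6. ¬p1, 0
7. ¬(p3 → p1), 0
8. p3, 0
9. ◇(p3 → p1), 1
10. ¬(p3 → p1), 1
11. p3, 1
12. ¬p1, 1
13. p3 → p1, 2
14. ¬(p3 → p1), 2
15. p3, 2
16. ¬p1, 2
17. p1, 2
Accessibility: 0R0, 0R1, 0R2, 1R1, 1R2, 2R2
Branch closes: p1 and ¬p1 both at 2.
Every branch closes (one shown): valid in S4, hence also in S5 (every theorem of S4 is a theorem of S5).
T-tableau for the negation ¬((◇◇(p3 → p1) → ◇(p3 → p1)) ∨ (¬p1 → p1)):
1. ¬((◇◇(p3 → p1) → ◇(p3 → p1)) ∨ (¬p1 → p1)), 0
2. ¬(◇◇(p3 → p1) → ◇(p3 → p1)), 0
3. ¬(¬p1 → p1), 0
4. ◇◇(p3 → p1), 0
5. ¬◇(p3 → p1), 0
6. ¬p1, 0
7. ¬(p3 → p1), 0
8. p3, 0
9. ◇(p3 → p1), 1
10. ¬(p3 → p1), 1
11. p3, 1
12. ¬p1, 1
13. p3 → p1, 2
14. p1, 2
Accessibility: 0R0, 0R1, 1R1, 1R2, 2R2
Complete open branch: countermodel on a T-frame, so not valid in T, nor in K (the same frame is also a K-frame).

S4, S5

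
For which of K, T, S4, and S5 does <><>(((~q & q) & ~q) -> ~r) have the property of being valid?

K-tableau for the negation ~<><>(((~q & q) & ~q) -> ~r):
1. ~<><>(((~q & q) & ~q) -> ~r), 0
Complete open branch: countermodel on a K-frame, so not valid in K.
T-tableau for the negation ~<><>(((~q & q) & ~q) -> ~r):
1. ~<><>(((~q & q) & ~q) -> ~r), 0
2. ~<>(((~q & q) & ~q) -> ~r), 0
3. ~(((~q & q) & ~q) -> ~r), 0
4. (~q & q) & ~q, 0
5. r, 0
6. ~q & q, 0
7. ~q, 0
8. q, 0
Accessibility: 0R0
Branch closes: q and ~q both at 0.
Every branch closes (one shown): valid in T, hence also in S4, S5 (every theorem of T is a theorem of S4 and S5).

T, S4, S5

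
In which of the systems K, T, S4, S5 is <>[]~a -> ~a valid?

S4-tableau for the negation ~(<>[]~a -> ~a):
1. ~(<>[]~a -> ~a), 0
2. <>[]~a, 0   [~->-rule on 1]
3. a, 0   [~->-rule on 1]
4. []~a, 1   [<>-rule on 2: fresh world 1, 0R1]
5. ~a, 1   [[]-rule on 4 via 1R1]
Accessibility: 0R0, 0R1, 1R1
Complete open branch: countermodel on an S4-frame, so not valid in S4, nor in K, T (the same frame is also a K-frame and a T-frame).
S5-tableau for the negation ~(<>[]~a -> ~a):
1. ~(<>[]~a -> ~a), 0
2. <>[]~a, 0   [~->-rule on 1]
3. a, 0   [~->-rule on 1]
4. []~a, 1   [<>-rule on 2: fresh world 1, 0R1]
5. ~a, 0   [[]-rule on 4 via 1R0]
Accessibility: 0R0, 0R1, 1R0, 1R1
Branch closes: a and ~a both at 0.
Every branch closes (one shown): valid in S5.

S5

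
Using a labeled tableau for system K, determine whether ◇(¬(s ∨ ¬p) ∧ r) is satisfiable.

1. ◇(¬(s ∨ ¬p) ∧ r), 0
2. ¬(s ∨ ¬p) ∧ r, 1   [◇-rule on 1: fresh world 1, 0R1]
3. ¬(s ∨ ¬p), 1   [∧-rule on 2]
4. r, 1   [∧-rule on 2]
5. ¬s, 1   [¬∨-rule on 3]
6. p, 1   [¬∨-rule on 3]
Accessibility: 0R1

Satisfiable (open branch found)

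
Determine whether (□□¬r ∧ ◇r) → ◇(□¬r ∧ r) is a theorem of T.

Valid

Tableau for the negation ¬((□□¬r ∧ ◇r) → ◇(□¬r ∧ r)):
1. ¬((□□¬r ∧ ◇r) → ◇(□¬r ∧ r)), 0
2. □□¬r ∧ ◇r, 0
3. ¬◇(□¬r ∧ r), 0
4. □□¬r, 0
5. ◇r, 0
6. ¬(□¬r ∧ r), 0
7. □¬r, 0
8. ¬r, 0
9. r, 1
10. ¬(□¬r ∧ r), 1
11. □¬r, 1
12. ¬r, 1
Accessibility: 0R0, 0R1, 1R1
Branch closes: r and ¬r both at 1.
All branches of the negation close; one closing branch shown above.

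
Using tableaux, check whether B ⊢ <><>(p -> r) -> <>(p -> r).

Invalid (countermodel exists)

Tableau for the negation ~(<><>(p -> r) -> <>(p -> r)):
1. ~(<><>(p -> r) -> <>(p -> r)), u
2. <><>(p -> r), u
3. ~<>(p -> r), u
4. ~(p -> r), u
5. p, u
6. ~r, u
7. <>(p -> r), v
8. ~(p -> r), v
9. p, v
10. ~r, v
11. p -> r, w
12. r, w
Accessibility: uRu, uRv, vRu, vRv, vRw, wRv, wRw
The negation has an open branch (countermodel exists).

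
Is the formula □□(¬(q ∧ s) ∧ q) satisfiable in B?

1. □□(¬(q ∧ s) ∧ q), w0
2. □(¬(q ∧ s) ∧ q), w0
3. ¬(q ∧ s) ∧ q, w0
4. ¬(q ∧ s), w0
5. q, w0
6. ¬s, w0
Accessibility: w0Rw0

Satisfiable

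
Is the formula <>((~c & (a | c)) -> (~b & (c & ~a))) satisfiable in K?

Yes, satisfiable

1. <>((~c & (a | c)) -> (~b & (c & ~a))), w0
2. (~c & (a | c)) -> (~b & (c & ~a)), w1   [<>-rule on 1: fresh world w1, w0Rw1]
3. ~b & (c & ~a), w1   [->-rule on 2 (branches; this branch)]
4. ~b, w1   [&-rule on 3]
5. c & ~a, w1   [&-rule on 3]
6. c, w1   [&-rule on 5]
7. ~a, w1   [&-rule on 5]
Accessibility: w0Rw1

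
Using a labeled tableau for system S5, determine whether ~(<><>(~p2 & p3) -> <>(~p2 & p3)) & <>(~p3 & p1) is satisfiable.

1. ~(<><>(~p2 & p3) -> <>(~p2 & p3)) & <>(~p3 & p1), 0
2. ~(<><>(~p2 & p3) -> <>(~p2 & p3)), 0
3. <>(~p3 & p1), 0
4. <><>(~p2 & p3), 0
5. ~<>(~p2 & p3), 0
6. ~(~p2 & p3), 0
7. ~p3, 0
8. ~p3 & p1, 1
9. ~p3, 1
10. p1, 1
11. ~(~p2 & p3), 1
12. <>(~p2 & p3), 2
13. ~(~p2 & p3), 2
14. ~p3, 2
15. ~p2 & p3, 3
16. ~p2, 3
17. p3, 3
18. ~(~p2 & p3), 3
19. ~p3, 3
Accessibility: 0R0, 0R1, 0R2, 0R3, 1R0, 1R1, 1R2, 1R3, 2R0, 2R1, 2R2, 2R3, 3R0, 3R1, 3R2, 3R3
Branch closes: p3 and ~p3 both at 3.
Every branch closes; the branch above is one of them.

No, unsatisfiable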